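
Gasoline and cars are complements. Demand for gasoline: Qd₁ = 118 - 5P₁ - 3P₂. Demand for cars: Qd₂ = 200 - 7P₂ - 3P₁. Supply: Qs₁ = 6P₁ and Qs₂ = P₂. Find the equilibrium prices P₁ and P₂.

Market 1: 118 - 5P₁ - 3P₂ = 6P₁ → 11P₁ + 3P₂ = 118.
Market 2: 8P₂ + 3P₁ = 200.
Eliminating P₂: 8×(1) − 3×(2) gives 79P₁ = 344, so P₁ = 344/79.
Back-substitute into (2): P₂ = (200 − 3×344/79) / 8 = 1846/79.

P₁ = 344/79, P₂ = 1846/79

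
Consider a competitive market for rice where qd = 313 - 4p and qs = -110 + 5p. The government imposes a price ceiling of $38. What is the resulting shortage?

Shortage = 81

Equilibrium price would be p* = 47, so the ceiling at 38 binds.
At p = 38: qd = 313 − 4(38) = 161, qs = -110 + 5(38) = 80.
Shortage = 161 − 80 = 81.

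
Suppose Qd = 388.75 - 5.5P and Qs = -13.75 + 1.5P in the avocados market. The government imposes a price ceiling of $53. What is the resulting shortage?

Equilibrium price would be P* = 57.5, so the ceiling at 53 binds.
At P = 53: Qd = 388.75 − 5.5(53) = 97.25, Qs = -13.75 + 1.5(53) = 65.75.
Shortage = 97.25 − 65.75 = 31.5.

Shortage = 31.5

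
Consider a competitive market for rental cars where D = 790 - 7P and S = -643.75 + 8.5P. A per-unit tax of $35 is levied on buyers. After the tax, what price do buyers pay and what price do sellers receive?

Buyers pay 6925/62, sellers receive 4755/62

Pre-tax equilibrium: P* = 92.5, Q* = 142.5.
Tax on buyers shifts demand to D = 790 − 7(P + 35) = 545 - 7P.
545 - 7P = -643.75 + 8.5P gives seller price Ps = 4755/62; buyers pay Pb = 4755/62 + 35 = 6925/62.
New quantity: Q = 790 − 7(6925/62) = 505/62.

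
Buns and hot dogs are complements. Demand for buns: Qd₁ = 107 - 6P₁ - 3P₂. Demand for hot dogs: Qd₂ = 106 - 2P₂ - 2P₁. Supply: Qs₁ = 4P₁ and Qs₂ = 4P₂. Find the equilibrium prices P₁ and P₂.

P₁ = 6, P₂ = 47/3

Market 1: 107 - 6P₁ - 3P₂ = 4P₁ → 10P₁ + 3P₂ = 107.
Market 2: 6P₂ + 2P₁ = 106.
Eliminating P₂: 6×(1) − 3×(2) gives 54P₁ = 324, so P₁ = 6.
Back-substitute into (2): P₂ = (106 − 2×6) / 6 = 47/3.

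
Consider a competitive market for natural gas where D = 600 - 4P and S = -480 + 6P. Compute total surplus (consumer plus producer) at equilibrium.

Total surplus = 5880

Equilibrium: 600 - 4P = -480 + 6P gives P* = 108, Q* = 168.
Demand choke price: P = 150; supply starts at P = 80.
CS = ½(150 − 108)(168) = 3528; PS = ½(108 − 80)(168) = 2352.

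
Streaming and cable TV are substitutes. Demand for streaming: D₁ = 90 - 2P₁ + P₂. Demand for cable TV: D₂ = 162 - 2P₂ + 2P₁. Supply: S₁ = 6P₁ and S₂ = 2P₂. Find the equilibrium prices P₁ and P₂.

P₁ = 17.4, P₂ = 49.2

Market 1: 90 - 2P₁ + P₂ = 6P₁ → 8P₁ - P₂ = 90.
Market 2: 4P₂ - 2P₁ = 162.
Eliminating P₂: 4×(1) + 1×(2) gives 30P₁ = 522, so P₁ = 17.4.
Back-substitute into (2): P₂ = (162 + 2×17.4) / 4 = 49.2.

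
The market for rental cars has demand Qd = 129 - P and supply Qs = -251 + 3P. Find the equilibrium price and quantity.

P* = 95, Q* = 34

Set Qd = Qs: 129 - P = -251 + 3P.
380 = 4P, so P* = 95.
Q* = 129 − 1(95) = 34.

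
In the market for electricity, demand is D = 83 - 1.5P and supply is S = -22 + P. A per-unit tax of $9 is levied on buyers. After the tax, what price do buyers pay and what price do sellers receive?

Buyers pay $45.6, sellers receive $36.6

Pre-tax equilibrium: P* = 42, Q* = 20.
Tax on buyers shifts demand to D = 83 − 1.5(P + 9) = 69.5 - 1.5P.
69.5 - 1.5P = -22 + P gives seller price Ps = 36.6; buyers pay Pb = 36.6 + 9 = 45.6.
New quantity: Q = 83 − 1.5(45.6) = 14.6.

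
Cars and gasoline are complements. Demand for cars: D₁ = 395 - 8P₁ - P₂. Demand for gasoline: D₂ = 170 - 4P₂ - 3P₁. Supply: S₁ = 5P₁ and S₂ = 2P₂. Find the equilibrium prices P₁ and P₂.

P₁ = 88/3, P₂ = 41/3

Market 1: 395 - 8P₁ - P₂ = 5P₁ → 13P₁ + P₂ = 395.
Market 2: 6P₂ + 3P₁ = 170.
Eliminating P₂: 6×(1) − 1×(2) gives 75P₁ = 2200, so P₁ = 88/3.
Back-substitute into (2): P₂ = (170 − 3×88/3) / 6 = 41/3.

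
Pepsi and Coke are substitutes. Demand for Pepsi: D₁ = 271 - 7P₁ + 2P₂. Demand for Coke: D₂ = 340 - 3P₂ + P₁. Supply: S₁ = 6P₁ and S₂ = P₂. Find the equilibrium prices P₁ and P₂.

P₁ = 35.28, P₂ = 93.82

Market 1: 271 - 7P₁ + 2P₂ = 6P₁ → 13P₁ - 2P₂ = 271.
Market 2: 4P₂ - P₁ = 340.
Eliminating P₂: 4×(1) + 2×(2) gives 50P₁ = 1764, so P₁ = 35.28.
Back-substitute into (2): P₂ = (340 + 1×35.28) / 4 = 93.82.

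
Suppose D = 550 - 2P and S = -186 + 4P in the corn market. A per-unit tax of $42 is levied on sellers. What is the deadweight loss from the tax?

Deadweight loss = 1176

Pre-tax equilibrium: P* = 368/3, Q* = 914/3.
Tax on sellers shifts supply to S = -186 + 4(P − 42) = -354 + 4P.
550 - 2P = -354 + 4P gives buyer price Pb = 452/3; sellers receive Ps = 452/3 − 42 = 326/3.
New quantity: Q = 550 − 2(452/3) = 746/3.
DWL = ½ × 42 × (914/3 − 746/3) = 1176.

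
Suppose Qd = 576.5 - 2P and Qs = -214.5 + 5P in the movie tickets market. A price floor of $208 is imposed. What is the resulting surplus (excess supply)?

Equilibrium price would be P* = 113, so the floor at 208 binds.
At P = 208: Qd = 160.5, Qs = 825.5.
Surplus = 825.5 − 160.5 = 665.

Surplus = 665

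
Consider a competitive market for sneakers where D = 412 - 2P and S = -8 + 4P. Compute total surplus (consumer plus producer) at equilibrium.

Total surplus = 27744

Equilibrium: 412 - 2P = -8 + 4P gives P* = 70, Q* = 272.
Demand choke price: P = 206; supply starts at P = 2.
CS = ½(206 − 70)(272) = 18496; PS = ½(70 − 2)(272) = 9248.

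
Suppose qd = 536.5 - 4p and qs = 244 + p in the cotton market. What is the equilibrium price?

Set qd = qs: 536.5 - 4p = 244 + p.
292.5 = 5p, so p* = 58.5.
q* = 536.5 − 4(58.5) = 302.5.

p* = 58.5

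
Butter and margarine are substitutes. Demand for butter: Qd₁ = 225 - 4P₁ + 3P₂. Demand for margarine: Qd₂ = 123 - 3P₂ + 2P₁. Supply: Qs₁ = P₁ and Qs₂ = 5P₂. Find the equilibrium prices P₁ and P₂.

Market 1: 225 - 4P₁ + 3P₂ = P₁ → 5P₁ - 3P₂ = 225.
Market 2: 8P₂ - 2P₁ = 123.
Eliminating P₂: 8×(1) + 3×(2) gives 34P₁ = 2169, so P₁ = 2169/34.
Back-substitute into (2): P₂ = (123 + 2×2169/34) / 8 = 1065/34.

P₁ = 2169/34, P₂ = 1065/34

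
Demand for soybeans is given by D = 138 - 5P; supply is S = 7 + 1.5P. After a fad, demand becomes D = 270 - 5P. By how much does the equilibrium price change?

Original equilibrium: P* = 262/13, Q* = 484/13.
New equilibrium: 270 - 5P = 7 + 1.5P, so 263 = 6.5P and P' = 526/13; Q' = 270 − 5(526/13) = 880/13.
Change in price: 526/13 − 262/13 = 264/13.

ΔP = 264/13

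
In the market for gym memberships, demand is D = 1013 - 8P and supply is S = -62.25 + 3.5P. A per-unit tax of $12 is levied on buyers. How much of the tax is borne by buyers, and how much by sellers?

Buyers bear 84/23, sellers bear 192/23

Pre-tax equilibrium: P* = 93.5, Q* = 265.
Tax on buyers shifts demand to D = 1013 − 8(P + 12) = 917 - 8P.
917 - 8P = -62.25 + 3.5P gives seller price Ps = 3917/46; buyers pay Pb = 3917/46 + 12 = 4469/46.
New quantity: Q = 1013 − 8(4469/46) = 5423/23.
Buyer burden = 4469/46 − 93.5 = 84/23; seller burden = 93.5 − 3917/46 = 192/23.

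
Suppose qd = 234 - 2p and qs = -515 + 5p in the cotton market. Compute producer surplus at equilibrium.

Equilibrium: 234 - 2p = -515 + 5p gives p* = 107, q* = 20.
Supply starts at p = 103 (where qs = 0).
PS = ½(107 − 103)(20) = 40.

Producer surplus = 40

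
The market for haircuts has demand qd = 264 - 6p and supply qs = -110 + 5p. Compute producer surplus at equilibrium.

Producer surplus = 360

Equilibrium: 264 - 6p = -110 + 5p gives p* = 34, q* = 60.
Supply starts at p = 22 (where qs = 0).
PS = ½(34 − 22)(60) = 360.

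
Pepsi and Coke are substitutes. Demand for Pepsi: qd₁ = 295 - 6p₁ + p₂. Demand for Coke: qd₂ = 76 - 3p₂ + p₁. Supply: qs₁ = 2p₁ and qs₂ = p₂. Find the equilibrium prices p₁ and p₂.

Market 1: 295 - 6p₁ + p₂ = 2p₁ → 8p₁ - p₂ = 295.
Market 2: 4p₂ - p₁ = 76.
Eliminating p₂: 4×(1) + 1×(2) gives 31p₁ = 1256, so p₁ = 1256/31.
Back-substitute into (2): p₂ = (76 + 1×1256/31) / 4 = 903/31.

p₁ = 1256/31, p₂ = 903/31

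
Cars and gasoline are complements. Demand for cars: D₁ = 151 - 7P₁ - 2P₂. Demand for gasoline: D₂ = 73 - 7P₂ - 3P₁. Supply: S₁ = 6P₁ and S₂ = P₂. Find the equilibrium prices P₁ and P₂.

Market 1: 151 - 7P₁ - 2P₂ = 6P₁ → 13P₁ + 2P₂ = 151.
Market 2: 8P₂ + 3P₁ = 73.
Eliminating P₂: 8×(1) − 2×(2) gives 98P₁ = 1062, so P₁ = 531/49.
Back-substitute into (2): P₂ = (73 − 3×531/49) / 8 = 248/49.

P₁ = 531/49, P₂ = 248/49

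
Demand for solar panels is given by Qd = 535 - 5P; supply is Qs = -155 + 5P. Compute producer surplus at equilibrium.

Producer surplus = 3610

Equilibrium: 535 - 5P = -155 + 5P gives P* = 69, Q* = 190.
Supply starts at P = 31 (where Qs = 0).
PS = ½(69 − 31)(190) = 3610.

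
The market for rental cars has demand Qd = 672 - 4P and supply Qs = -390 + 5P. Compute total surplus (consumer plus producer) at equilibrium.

Equilibrium: 672 - 4P = -390 + 5P gives P* = 118, Q* = 200.
Demand choke price: P = 168; supply starts at P = 78.
CS = ½(168 − 118)(200) = 5000; PS = ½(118 − 78)(200) = 4000.

Total surplus = 9000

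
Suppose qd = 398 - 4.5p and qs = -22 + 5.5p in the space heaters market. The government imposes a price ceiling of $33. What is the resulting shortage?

Equilibrium price would be p* = 42, so the ceiling at 33 binds.
At p = 33: qd = 398 − 4.5(33) = 249.5, qs = -22 + 5.5(33) = 159.5.
Shortage = 249.5 − 159.5 = 90.

Shortage = 90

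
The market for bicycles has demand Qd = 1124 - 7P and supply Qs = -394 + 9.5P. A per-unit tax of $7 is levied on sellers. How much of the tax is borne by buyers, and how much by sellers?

Pre-tax equilibrium: P* = 92, Q* = 480.
Tax on sellers shifts supply to Qs = -394 + 9.5(P − 7) = -460.5 + 9.5P.
1124 - 7P = -460.5 + 9.5P gives buyer price Pb = 3169/33; sellers receive Ps = 3169/33 − 7 = 2938/33.
New quantity: Q = 1124 − 7(3169/33) = 14909/33.
Buyer burden = 3169/33 − 92 = 133/33; seller burden = 92 − 2938/33 = 98/33.

Buyers bear 133/33, sellers bear 98/33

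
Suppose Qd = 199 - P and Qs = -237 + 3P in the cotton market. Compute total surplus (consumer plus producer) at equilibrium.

Equilibrium: 199 - P = -237 + 3P gives P* = 109, Q* = 90.
Demand choke price: P = 199; supply starts at P = 79.
CS = ½(199 − 109)(90) = 4050; PS = ½(109 − 79)(90) = 1350.

Total surplus = 5400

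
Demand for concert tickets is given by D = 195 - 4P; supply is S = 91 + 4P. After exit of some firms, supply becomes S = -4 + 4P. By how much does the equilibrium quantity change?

ΔQ = -47.5

Original equilibrium: P* = 13, Q* = 143.
New equilibrium: 195 - 4P = -4 + 4P, so 199 = 8P and P' = 24.875; Q' = 195 − 4(24.875) = 95.5.
Change in quantity: 95.5 − 143 = -47.5.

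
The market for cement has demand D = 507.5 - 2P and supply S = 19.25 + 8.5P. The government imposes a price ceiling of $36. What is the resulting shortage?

Shortage = 110.25

Equilibrium price would be P* = 46.5, so the ceiling at 36 binds.
At P = 36: D = 507.5 − 2(36) = 435.5, S = 19.25 + 8.5(36) = 325.25.
Shortage = 435.5 − 325.25 = 110.25.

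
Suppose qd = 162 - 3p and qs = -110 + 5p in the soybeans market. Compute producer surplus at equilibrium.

Equilibrium: 162 - 3p = -110 + 5p gives p* = 34, q* = 60.
Supply starts at p = 22 (where qs = 0).
PS = ½(34 − 22)(60) = 360.

Producer surplus = 360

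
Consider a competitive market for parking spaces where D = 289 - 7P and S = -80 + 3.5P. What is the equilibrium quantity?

Set D = S: 289 - 7P = -80 + 3.5P.
369 = 10.5P, so P* = 246/7.
Q* = 289 − 7(246/7) = 43.

Q* = 43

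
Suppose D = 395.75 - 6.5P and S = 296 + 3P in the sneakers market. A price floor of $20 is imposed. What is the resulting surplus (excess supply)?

Equilibrium price would be P* = 10.5, so the floor at 20 binds.
At P = 20: D = 265.75, S = 356.
Surplus = 356 − 265.75 = 90.25.

Surplus = 90.25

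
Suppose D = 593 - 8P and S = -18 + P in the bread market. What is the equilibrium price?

Set D = S: 593 - 8P = -18 + P.
611 = 9P, so P* = 611/9.
Q* = 593 − 8(611/9) = 449/9.

P* = 611/9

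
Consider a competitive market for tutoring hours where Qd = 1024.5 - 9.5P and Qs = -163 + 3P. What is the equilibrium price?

P* = 95

Set Qd = Qs: 1024.5 - 9.5P = -163 + 3P.
1187.5 = 12.5P, so P* = 95.
Q* = 1024.5 − 9.5(95) = 122.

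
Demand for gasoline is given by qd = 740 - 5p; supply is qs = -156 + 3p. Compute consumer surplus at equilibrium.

Equilibrium: 740 - 5p = -156 + 3p gives p* = 112, q* = 180.
Demand choke price (qd = 0): p = 148.
CS = ½(148 − 112)(180) = 3240.

Consumer surplus = 3240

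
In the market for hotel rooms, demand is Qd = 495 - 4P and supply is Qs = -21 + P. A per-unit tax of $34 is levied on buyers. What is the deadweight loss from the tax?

Deadweight loss = 462.4

Pre-tax equilibrium: P* = 103.2, Q* = 82.2.
Tax on buyers shifts demand to Qd = 495 − 4(P + 34) = 359 - 4P.
359 - 4P = -21 + P gives seller price Ps = 76; buyers pay Pb = 76 + 34 = 110.
New quantity: Q = 495 − 4(110) = 55.
DWL = ½ × 34 × (82.2 − 55) = 462.4.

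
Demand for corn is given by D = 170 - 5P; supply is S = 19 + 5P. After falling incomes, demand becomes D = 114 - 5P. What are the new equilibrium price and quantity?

Original equilibrium: P* = 15.1, Q* = 94.5.
New equilibrium: 114 - 5P = 19 + 5P, so 95 = 10P and P' = 9.5; Q' = 114 − 5(9.5) = 66.5.

P' = 9.5, Q' = 66.5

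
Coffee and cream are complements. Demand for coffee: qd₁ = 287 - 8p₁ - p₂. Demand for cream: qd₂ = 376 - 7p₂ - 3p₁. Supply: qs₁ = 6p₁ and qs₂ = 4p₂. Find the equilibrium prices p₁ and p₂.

Market 1: 287 - 8p₁ - p₂ = 6p₁ → 14p₁ + p₂ = 287.
Market 2: 11p₂ + 3p₁ = 376.
Eliminating p₂: 11×(1) − 1×(2) gives 151p₁ = 2781, so p₁ = 2781/151.
Back-substitute into (2): p₂ = (376 − 3×2781/151) / 11 = 4403/151.

p₁ = 2781/151, p₂ = 4403/151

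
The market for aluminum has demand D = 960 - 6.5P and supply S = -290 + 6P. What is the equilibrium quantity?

Q* = 310

Set D = S: 960 - 6.5P = -290 + 6P.
1250 = 12.5P, so P* = 100.
Q* = 960 − 6.5(100) = 310.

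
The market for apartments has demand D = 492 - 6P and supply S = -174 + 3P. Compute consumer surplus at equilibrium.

Consumer surplus = 192

Equilibrium: 492 - 6P = -174 + 3P gives P* = 74, Q* = 48.
Demand choke price (D = 0): P = 82.
CS = ½(82 − 74)(48) = 192.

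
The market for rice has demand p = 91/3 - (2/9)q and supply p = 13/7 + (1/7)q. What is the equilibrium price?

Set the two price expressions equal: 91/3 - (2/9)q = 13/7 + (1/7)q.
598/21 = (23/63)q, so q* = 78.
p* = 91/3 − (2/9)(78) = 13.

p* = 13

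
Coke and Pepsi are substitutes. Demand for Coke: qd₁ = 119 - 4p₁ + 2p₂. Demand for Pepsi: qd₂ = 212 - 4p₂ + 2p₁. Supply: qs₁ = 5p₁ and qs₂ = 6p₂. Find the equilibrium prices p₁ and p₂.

p₁ = 807/43, p₂ = 1073/43

Market 1: 119 - 4p₁ + 2p₂ = 5p₁ → 9p₁ - 2p₂ = 119.
Market 2: 10p₂ - 2p₁ = 212.
Eliminating p₂: 10×(1) + 2×(2) gives 86p₁ = 1614, so p₁ = 807/43.
Back-substitute into (2): p₂ = (212 + 2×807/43) / 10 = 1073/43.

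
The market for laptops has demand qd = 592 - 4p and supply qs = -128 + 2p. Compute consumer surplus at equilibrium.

Equilibrium: 592 - 4p = -128 + 2p gives p* = 120, q* = 112.
Demand choke price (qd = 0): p = 148.
CS = ½(148 − 120)(112) = 1568.

Consumer surplus = 1568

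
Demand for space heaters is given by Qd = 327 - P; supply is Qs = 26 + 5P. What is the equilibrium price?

Set Qd = Qs: 327 - P = 26 + 5P.
301 = 6P, so P* = 301/6.
Q* = 327 − 1(301/6) = 1661/6.

P* = 301/6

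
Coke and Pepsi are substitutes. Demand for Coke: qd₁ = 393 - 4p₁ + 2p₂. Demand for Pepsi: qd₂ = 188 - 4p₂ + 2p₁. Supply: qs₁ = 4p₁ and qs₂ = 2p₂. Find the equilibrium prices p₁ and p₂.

p₁ = 1367/22, p₂ = 1145/22

Market 1: 393 - 4p₁ + 2p₂ = 4p₁ → 8p₁ - 2p₂ = 393.
Market 2: 6p₂ - 2p₁ = 188.
Eliminating p₂: 6×(1) + 2×(2) gives 44p₁ = 2734, so p₁ = 1367/22.
Back-substitute into (2): p₂ = (188 + 2×1367/22) / 6 = 1145/22.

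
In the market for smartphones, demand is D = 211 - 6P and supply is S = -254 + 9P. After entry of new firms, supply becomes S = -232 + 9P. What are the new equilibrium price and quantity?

P' = 443/15, Q' = 33.8

Original equilibrium: P* = 31, Q* = 25.
New equilibrium: 211 - 6P = -232 + 9P, so 443 = 15P and P' = 443/15; Q' = 211 − 6(443/15) = 33.8.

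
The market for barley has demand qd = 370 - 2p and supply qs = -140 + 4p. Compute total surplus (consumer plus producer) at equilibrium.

Equilibrium: 370 - 2p = -140 + 4p gives p* = 85, q* = 200.
Demand choke price: p = 185; supply starts at p = 35.
CS = ½(185 − 85)(200) = 10000; PS = ½(85 − 35)(200) = 5000.

Total surplus = 15000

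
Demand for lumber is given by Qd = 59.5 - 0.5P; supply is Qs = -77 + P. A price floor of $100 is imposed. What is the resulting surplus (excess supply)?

Surplus = 13.5

Equilibrium price would be P* = 91, so the floor at 100 binds.
At P = 100: Qd = 9.5, Qs = 23.
Surplus = 23 − 9.5 = 13.5.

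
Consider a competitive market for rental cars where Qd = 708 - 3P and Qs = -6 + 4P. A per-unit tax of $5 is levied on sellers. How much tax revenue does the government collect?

Pre-tax equilibrium: P* = 102, Q* = 402.
Tax on sellers shifts supply to Qs = -6 + 4(P − 5) = -26 + 4P.
708 - 3P = -26 + 4P gives buyer price Pb = 734/7; sellers receive Ps = 734/7 − 5 = 699/7.
New quantity: Q = 708 − 3(734/7) = 2754/7.
Revenue = 5 × 2754/7 = 13770/7.

Tax revenue = 13770/7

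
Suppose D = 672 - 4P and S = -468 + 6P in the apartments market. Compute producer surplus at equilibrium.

Equilibrium: 672 - 4P = -468 + 6P gives P* = 114, Q* = 216.
Supply starts at P = 78 (where S = 0).
PS = ½(114 − 78)(216) = 3888.

Producer surplus = 3888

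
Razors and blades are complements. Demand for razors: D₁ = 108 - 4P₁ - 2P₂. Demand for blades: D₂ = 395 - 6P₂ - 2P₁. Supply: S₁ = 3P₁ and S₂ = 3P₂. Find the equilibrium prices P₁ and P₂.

Market 1: 108 - 4P₁ - 2P₂ = 3P₁ → 7P₁ + 2P₂ = 108.
Market 2: 9P₂ + 2P₁ = 395.
Eliminating P₂: 9×(1) − 2×(2) gives 59P₁ = 182, so P₁ = 182/59.
Back-substitute into (2): P₂ = (395 − 2×182/59) / 9 = 2549/59.

P₁ = 182/59, P₂ = 2549/59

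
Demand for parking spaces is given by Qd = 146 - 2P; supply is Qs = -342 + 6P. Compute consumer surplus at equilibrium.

Consumer surplus = 144

Equilibrium: 146 - 2P = -342 + 6P gives P* = 61, Q* = 24.
Demand choke price (Qd = 0): P = 73.
CS = ½(73 − 61)(24) = 144.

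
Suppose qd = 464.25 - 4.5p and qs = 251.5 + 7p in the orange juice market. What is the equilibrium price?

Set qd = qs: 464.25 - 4.5p = 251.5 + 7p.
212.75 = 11.5p, so p* = 18.5.
q* = 464.25 − 4.5(18.5) = 381.

p* = 18.5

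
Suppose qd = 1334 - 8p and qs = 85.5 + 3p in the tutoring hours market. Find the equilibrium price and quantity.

Set qd = qs: 1334 - 8p = 85.5 + 3p.
1248.5 = 11p, so p* = 113.5.
q* = 1334 − 8(113.5) = 426.

p* = 113.5, q* = 426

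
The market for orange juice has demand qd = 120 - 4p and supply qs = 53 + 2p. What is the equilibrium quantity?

Set qd = qs: 120 - 4p = 53 + 2p.
67 = 6p, so p* = 67/6.
q* = 120 − 4(67/6) = 226/3.

q* = 226/3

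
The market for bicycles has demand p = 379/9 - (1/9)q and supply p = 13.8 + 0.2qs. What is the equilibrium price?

p* = 32

Set the two price expressions equal: 379/9 - (1/9)q = 13.8 + 0.2q.
1274/45 = (14/45)q, so q* = 91.
p* = 379/9 − (1/9)(91) = 32.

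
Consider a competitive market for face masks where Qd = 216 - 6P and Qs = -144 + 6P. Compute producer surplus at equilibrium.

Equilibrium: 216 - 6P = -144 + 6P gives P* = 30, Q* = 36.
Supply starts at P = 24 (where Qs = 0).
PS = ½(30 − 24)(36) = 108.

Producer surplus = 108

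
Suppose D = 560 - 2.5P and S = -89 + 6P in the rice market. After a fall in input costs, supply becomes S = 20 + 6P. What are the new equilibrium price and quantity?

Original equilibrium: P* = 1298/17, Q* = 6275/17.
New equilibrium: 560 - 2.5P = 20 + 6P, so 540 = 8.5P and P' = 1080/17; Q' = 560 − 2.5(1080/17) = 6820/17.

P' = 1080/17, Q' = 6820/17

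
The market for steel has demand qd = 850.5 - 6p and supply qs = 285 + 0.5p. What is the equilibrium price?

Set qd = qs: 850.5 - 6p = 285 + 0.5p.
565.5 = 6.5p, so p* = 87.
q* = 850.5 − 6(87) = 328.5.

p* = 87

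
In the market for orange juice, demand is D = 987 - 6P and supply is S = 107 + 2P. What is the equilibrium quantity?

Q* = 327

Set D = S: 987 - 6P = 107 + 2P.
880 = 8P, so P* = 110.
Q* = 987 − 6(110) = 327.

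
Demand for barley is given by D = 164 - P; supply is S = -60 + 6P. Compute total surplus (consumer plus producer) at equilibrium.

Equilibrium: 164 - P = -60 + 6P gives P* = 32, Q* = 132.
Demand choke price: P = 164; supply starts at P = 10.
CS = ½(164 − 32)(132) = 8712; PS = ½(32 − 10)(132) = 1452.

Total surplus = 10164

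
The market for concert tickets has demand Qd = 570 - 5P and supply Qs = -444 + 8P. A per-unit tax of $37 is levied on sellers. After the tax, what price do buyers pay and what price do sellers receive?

Pre-tax equilibrium: P* = 78, Q* = 180.
Tax on sellers shifts supply to Qs = -444 + 8(P − 37) = -740 + 8P.
570 - 5P = -740 + 8P gives buyer price Pb = 1310/13; sellers receive Ps = 1310/13 − 37 = 829/13.
New quantity: Q = 570 − 5(1310/13) = 860/13.

Buyers pay 1310/13, sellers receive 829/13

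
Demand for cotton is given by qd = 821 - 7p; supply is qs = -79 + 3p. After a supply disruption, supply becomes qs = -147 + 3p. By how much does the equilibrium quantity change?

Δq = -47.6

Original equilibrium: p* = 90, q* = 191.
New equilibrium: 821 - 7p = -147 + 3p, so 968 = 10p and p' = 96.8; q' = 821 − 7(96.8) = 143.4.
Change in quantity: 143.4 − 191 = -47.6.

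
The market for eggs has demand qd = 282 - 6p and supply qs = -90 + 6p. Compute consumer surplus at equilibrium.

Consumer surplus = 768

Equilibrium: 282 - 6p = -90 + 6p gives p* = 31, q* = 96.
Demand choke price (qd = 0): p = 47.
CS = ½(47 − 31)(96) = 768.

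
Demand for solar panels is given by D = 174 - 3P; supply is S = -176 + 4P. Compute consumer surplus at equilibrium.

Consumer surplus = 96

Equilibrium: 174 - 3P = -176 + 4P gives P* = 50, Q* = 24.
Demand choke price (D = 0): P = 58.
CS = ½(58 − 50)(24) = 96.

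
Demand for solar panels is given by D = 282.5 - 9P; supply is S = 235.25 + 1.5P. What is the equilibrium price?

P* = 4.5

Set D = S: 282.5 - 9P = 235.25 + 1.5P.
47.25 = 10.5P, so P* = 4.5.
Q* = 282.5 − 9(4.5) = 242.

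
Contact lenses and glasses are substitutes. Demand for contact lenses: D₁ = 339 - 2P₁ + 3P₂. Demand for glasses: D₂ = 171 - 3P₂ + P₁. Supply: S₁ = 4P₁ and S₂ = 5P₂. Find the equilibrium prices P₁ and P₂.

Market 1: 339 - 2P₁ + 3P₂ = 4P₁ → 6P₁ - 3P₂ = 339.
Market 2: 8P₂ - P₁ = 171.
Eliminating P₂: 8×(1) + 3×(2) gives 45P₁ = 3225, so P₁ = 215/3.
Back-substitute into (2): P₂ = (171 + 1×215/3) / 8 = 91/3.

P₁ = 215/3, P₂ = 91/3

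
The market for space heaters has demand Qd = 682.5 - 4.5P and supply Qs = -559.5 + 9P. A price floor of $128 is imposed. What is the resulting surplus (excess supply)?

Equilibrium price would be P* = 92, so the floor at 128 binds.
At P = 128: Qd = 106.5, Qs = 592.5.
Surplus = 592.5 − 106.5 = 486.

Surplus = 486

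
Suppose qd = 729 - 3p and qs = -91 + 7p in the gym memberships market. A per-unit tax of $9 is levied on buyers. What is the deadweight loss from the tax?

Deadweight loss = 85.05

Pre-tax equilibrium: p* = 82, q* = 483.
Tax on buyers shifts demand to qd = 729 − 3(p + 9) = 702 - 3p.
702 - 3p = -91 + 7p gives seller price ps = 79.3; buyers pay pb = 79.3 + 9 = 88.3.
New quantity: q = 729 − 3(88.3) = 464.1.
DWL = ½ × 9 × (483 − 464.1) = 85.05.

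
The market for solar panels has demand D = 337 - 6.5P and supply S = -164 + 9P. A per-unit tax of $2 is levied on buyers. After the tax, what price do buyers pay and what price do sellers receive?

Buyers pay 1038/31, sellers receive 976/31

Pre-tax equilibrium: P* = 1002/31, Q* = 3934/31.
Tax on buyers shifts demand to D = 337 − 6.5(P + 2) = 324 - 6.5P.
324 - 6.5P = -164 + 9P gives seller price Ps = 976/31; buyers pay Pb = 976/31 + 2 = 1038/31.
New quantity: Q = 337 − 6.5(1038/31) = 3700/31.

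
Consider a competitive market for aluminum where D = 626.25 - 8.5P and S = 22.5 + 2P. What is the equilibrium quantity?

Set D = S: 626.25 - 8.5P = 22.5 + 2P.
603.75 = 10.5P, so P* = 57.5.
Q* = 626.25 − 8.5(57.5) = 137.5.

Q* = 137.5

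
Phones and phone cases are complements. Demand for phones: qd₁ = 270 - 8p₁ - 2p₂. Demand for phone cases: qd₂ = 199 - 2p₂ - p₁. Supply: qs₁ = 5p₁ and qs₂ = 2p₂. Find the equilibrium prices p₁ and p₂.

p₁ = 13.64, p₂ = 46.34

Market 1: 270 - 8p₁ - 2p₂ = 5p₁ → 13p₁ + 2p₂ = 270.
Market 2: 4p₂ + p₁ = 199.
Eliminating p₂: 4×(1) − 2×(2) gives 50p₁ = 682, so p₁ = 13.64.
Back-substitute into (2): p₂ = (199 − 1×13.64) / 4 = 46.34.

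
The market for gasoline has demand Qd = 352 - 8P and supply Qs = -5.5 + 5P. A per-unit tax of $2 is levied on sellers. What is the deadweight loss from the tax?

Deadweight loss = 80/13

Pre-tax equilibrium: P* = 27.5, Q* = 132.
Tax on sellers shifts supply to Qs = -5.5 + 5(P − 2) = -15.5 + 5P.
352 - 8P = -15.5 + 5P gives buyer price Pb = 735/26; sellers receive Ps = 735/26 − 2 = 683/26.
New quantity: Q = 352 − 8(735/26) = 1636/13.
DWL = ½ × 2 × (132 − 1636/13) = 80/13.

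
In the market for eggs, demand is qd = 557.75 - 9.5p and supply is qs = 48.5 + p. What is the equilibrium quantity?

Set qd = qs: 557.75 - 9.5p = 48.5 + p.
509.25 = 10.5p, so p* = 48.5.
q* = 557.75 − 9.5(48.5) = 97.

q* = 97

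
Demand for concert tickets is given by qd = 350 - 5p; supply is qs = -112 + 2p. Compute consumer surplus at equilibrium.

Consumer surplus = 40

Equilibrium: 350 - 5p = -112 + 2p gives p* = 66, q* = 20.
Demand choke price (qd = 0): p = 70.
CS = ½(70 − 66)(20) = 40.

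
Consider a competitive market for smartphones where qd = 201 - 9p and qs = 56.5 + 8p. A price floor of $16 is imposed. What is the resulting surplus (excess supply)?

Surplus = 127.5

Equilibrium price would be p* = 8.5, so the floor at 16 binds.
At p = 16: qd = 57, qs = 184.5.
Surplus = 184.5 − 57 = 127.5.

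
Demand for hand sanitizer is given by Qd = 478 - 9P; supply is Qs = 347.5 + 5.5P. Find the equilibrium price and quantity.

Set Qd = Qs: 478 - 9P = 347.5 + 5.5P.
130.5 = 14.5P, so P* = 9.
Q* = 478 − 9(9) = 397.

P* = 9, Q* = 397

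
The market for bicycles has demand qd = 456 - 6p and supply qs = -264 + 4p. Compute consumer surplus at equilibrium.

Equilibrium: 456 - 6p = -264 + 4p gives p* = 72, q* = 24.
Demand choke price (qd = 0): p = 76.
CS = ½(76 − 72)(24) = 48.

Consumer surplus = 48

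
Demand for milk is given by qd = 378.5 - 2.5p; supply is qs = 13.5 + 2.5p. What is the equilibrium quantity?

q* = 196

Set qd = qs: 378.5 - 2.5p = 13.5 + 2.5p.
365 = 5p, so p* = 73.
q* = 378.5 − 2.5(73) = 196.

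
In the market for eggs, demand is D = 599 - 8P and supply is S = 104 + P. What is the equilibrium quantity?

Set D = S: 599 - 8P = 104 + P.
495 = 9P, so P* = 55.
Q* = 599 − 8(55) = 159.

Q* = 159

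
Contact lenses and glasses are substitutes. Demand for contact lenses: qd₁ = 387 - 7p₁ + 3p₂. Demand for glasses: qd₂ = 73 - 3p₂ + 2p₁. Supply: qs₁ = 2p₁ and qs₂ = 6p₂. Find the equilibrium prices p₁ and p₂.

Market 1: 387 - 7p₁ + 3p₂ = 2p₁ → 9p₁ - 3p₂ = 387.
Market 2: 9p₂ - 2p₁ = 73.
Eliminating p₂: 9×(1) + 3×(2) gives 75p₁ = 3702, so p₁ = 49.36.
Back-substitute into (2): p₂ = (73 + 2×49.36) / 9 = 19.08.

p₁ = 49.36, p₂ = 19.08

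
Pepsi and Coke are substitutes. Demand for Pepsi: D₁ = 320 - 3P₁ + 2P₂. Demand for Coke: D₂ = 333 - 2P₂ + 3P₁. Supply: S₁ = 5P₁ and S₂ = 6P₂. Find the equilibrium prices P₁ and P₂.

Market 1: 320 - 3P₁ + 2P₂ = 5P₁ → 8P₁ - 2P₂ = 320.
Market 2: 8P₂ - 3P₁ = 333.
Eliminating P₂: 8×(1) + 2×(2) gives 58P₁ = 3226, so P₁ = 1613/29.
Back-substitute into (2): P₂ = (333 + 3×1613/29) / 8 = 1812/29.

P₁ = 1613/29, P₂ = 1812/29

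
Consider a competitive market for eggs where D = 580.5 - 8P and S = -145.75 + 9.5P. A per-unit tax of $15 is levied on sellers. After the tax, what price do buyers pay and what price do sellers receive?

Pre-tax equilibrium: P* = 41.5, Q* = 248.5.
Tax on sellers shifts supply to S = -145.75 + 9.5(P − 15) = -288.25 + 9.5P.
580.5 - 8P = -288.25 + 9.5P gives buyer price Pb = 695/14; sellers receive Ps = 695/14 − 15 = 485/14.
New quantity: Q = 580.5 − 8(695/14) = 2567/14.

Buyers pay 695/14, sellers receive 485/14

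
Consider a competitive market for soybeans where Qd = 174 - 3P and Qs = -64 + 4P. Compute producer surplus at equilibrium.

Producer surplus = 648

Equilibrium: 174 - 3P = -64 + 4P gives P* = 34, Q* = 72.
Supply starts at P = 16 (where Qs = 0).
PS = ½(34 − 16)(72) = 648.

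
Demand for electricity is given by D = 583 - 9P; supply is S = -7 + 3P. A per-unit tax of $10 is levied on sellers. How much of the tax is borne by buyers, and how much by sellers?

Buyers bear $2.5, sellers bear $7.5

Pre-tax equilibrium: P* = 295/6, Q* = 140.5.
Tax on sellers shifts supply to S = -7 + 3(P − 10) = -37 + 3P.
583 - 9P = -37 + 3P gives buyer price Pb = 155/3; sellers receive Ps = 155/3 − 10 = 125/3.
New quantity: Q = 583 − 9(155/3) = 118.
Buyer burden = 155/3 − 295/6 = 2.5; seller burden = 295/6 − 125/3 = 7.5.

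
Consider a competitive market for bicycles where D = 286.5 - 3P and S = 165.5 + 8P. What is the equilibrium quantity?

Set D = S: 286.5 - 3P = 165.5 + 8P.
121 = 11P, so P* = 11.
Q* = 286.5 − 3(11) = 253.5.

Q* = 253.5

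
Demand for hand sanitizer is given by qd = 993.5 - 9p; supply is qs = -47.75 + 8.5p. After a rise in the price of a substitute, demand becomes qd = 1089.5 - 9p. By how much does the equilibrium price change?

Original equilibrium: p* = 59.5, q* = 458.
New equilibrium: 1089.5 - 9p = -47.75 + 8.5p, so 1137.25 = 17.5p and p' = 4549/70; q' = 1089.5 − 9(4549/70) = 17662/35.
Change in price: 4549/70 − 59.5 = 192/35.

Δp = 192/35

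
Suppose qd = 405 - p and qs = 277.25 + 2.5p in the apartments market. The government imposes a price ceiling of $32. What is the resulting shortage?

Shortage = 15.75

Equilibrium price would be p* = 36.5, so the ceiling at 32 binds.
At p = 32: qd = 405 − 1(32) = 373, qs = 277.25 + 2.5(32) = 357.25.
Shortage = 373 − 357.25 = 15.75.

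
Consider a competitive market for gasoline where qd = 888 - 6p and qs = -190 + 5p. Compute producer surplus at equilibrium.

Equilibrium: 888 - 6p = -190 + 5p gives p* = 98, q* = 300.
Supply starts at p = 38 (where qs = 0).
PS = ½(98 − 38)(300) = 9000.

Producer surplus = 9000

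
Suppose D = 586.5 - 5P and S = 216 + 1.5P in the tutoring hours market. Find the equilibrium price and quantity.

Set D = S: 586.5 - 5P = 216 + 1.5P.
370.5 = 6.5P, so P* = 57.
Q* = 586.5 − 5(57) = 301.5.

P* = 57, Q* = 301.5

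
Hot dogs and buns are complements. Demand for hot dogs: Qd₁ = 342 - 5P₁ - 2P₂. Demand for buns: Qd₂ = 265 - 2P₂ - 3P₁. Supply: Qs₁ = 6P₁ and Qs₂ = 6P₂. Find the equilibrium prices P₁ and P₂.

P₁ = 1103/41, P₂ = 1889/82

Market 1: 342 - 5P₁ - 2P₂ = 6P₁ → 11P₁ + 2P₂ = 342.
Market 2: 8P₂ + 3P₁ = 265.
Eliminating P₂: 8×(1) − 2×(2) gives 82P₁ = 2206, so P₁ = 1103/41.
Back-substitute into (2): P₂ = (265 − 3×1103/41) / 8 = 1889/82.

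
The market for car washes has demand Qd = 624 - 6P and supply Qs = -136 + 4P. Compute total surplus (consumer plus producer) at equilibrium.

Total surplus = 5880

Equilibrium: 624 - 6P = -136 + 4P gives P* = 76, Q* = 168.
Demand choke price: P = 104; supply starts at P = 34.
CS = ½(104 − 76)(168) = 2352; PS = ½(76 − 34)(168) = 3528.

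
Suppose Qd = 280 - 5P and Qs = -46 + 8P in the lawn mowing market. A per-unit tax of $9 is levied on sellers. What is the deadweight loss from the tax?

Deadweight loss = 1620/13

Pre-tax equilibrium: P* = 326/13, Q* = 2010/13.
Tax on sellers shifts supply to Qs = -46 + 8(P − 9) = -118 + 8P.
280 - 5P = -118 + 8P gives buyer price Pb = 398/13; sellers receive Ps = 398/13 − 9 = 281/13.
New quantity: Q = 280 − 5(398/13) = 1650/13.
DWL = ½ × 9 × (2010/13 − 1650/13) = 1620/13.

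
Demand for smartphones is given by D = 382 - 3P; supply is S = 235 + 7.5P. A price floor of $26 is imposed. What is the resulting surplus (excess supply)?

Equilibrium price would be P* = 14, so the floor at 26 binds.
At P = 26: D = 304, S = 430.
Surplus = 430 − 304 = 126.

Surplus = 126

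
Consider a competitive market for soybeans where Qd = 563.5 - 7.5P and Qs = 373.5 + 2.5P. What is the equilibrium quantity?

Set Qd = Qs: 563.5 - 7.5P = 373.5 + 2.5P.
190 = 10P, so P* = 19.
Q* = 563.5 − 7.5(19) = 421.

Q* = 421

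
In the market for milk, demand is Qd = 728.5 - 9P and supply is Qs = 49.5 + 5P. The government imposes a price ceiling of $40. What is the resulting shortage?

Equilibrium price would be P* = 48.5, so the ceiling at 40 binds.
At P = 40: Qd = 728.5 − 9(40) = 368.5, Qs = 49.5 + 5(40) = 249.5.
Shortage = 368.5 − 249.5 = 119.

Shortage = 119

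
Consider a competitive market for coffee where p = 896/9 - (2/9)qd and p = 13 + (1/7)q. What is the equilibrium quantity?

q* = 5453/23

Set the two price expressions equal: 896/9 - (2/9)q = 13 + (1/7)q.
779/9 = (23/63)q, so q* = 5453/23.
p* = 896/9 − (2/9)(5453/23) = 1078/23.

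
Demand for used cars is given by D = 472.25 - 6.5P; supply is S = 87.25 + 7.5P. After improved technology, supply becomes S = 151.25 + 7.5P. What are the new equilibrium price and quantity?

P' = 321/14, Q' = 4525/14

Original equilibrium: P* = 27.5, Q* = 293.5.
New equilibrium: 472.25 - 6.5P = 151.25 + 7.5P, so 321 = 14P and P' = 321/14; Q' = 472.25 − 6.5(321/14) = 4525/14.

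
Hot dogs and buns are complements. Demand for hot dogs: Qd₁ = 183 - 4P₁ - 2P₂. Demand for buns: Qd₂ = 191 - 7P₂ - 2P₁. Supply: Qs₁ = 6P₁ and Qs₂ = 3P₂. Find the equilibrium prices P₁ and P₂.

P₁ = 181/12, P₂ = 193/12

Market 1: 183 - 4P₁ - 2P₂ = 6P₁ → 10P₁ + 2P₂ = 183.
Market 2: 10P₂ + 2P₁ = 191.
Eliminating P₂: 10×(1) − 2×(2) gives 96P₁ = 1448, so P₁ = 181/12.
Back-substitute into (2): P₂ = (191 − 2×181/12) / 10 = 193/12.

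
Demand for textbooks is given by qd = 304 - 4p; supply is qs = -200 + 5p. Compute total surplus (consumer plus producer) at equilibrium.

Total surplus = 1440

Equilibrium: 304 - 4p = -200 + 5p gives p* = 56, q* = 80.
Demand choke price: p = 76; supply starts at p = 40.
CS = ½(76 − 56)(80) = 800; PS = ½(56 − 40)(80) = 640.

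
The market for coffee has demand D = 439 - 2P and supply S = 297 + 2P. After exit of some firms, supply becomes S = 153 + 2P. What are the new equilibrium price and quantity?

Original equilibrium: P* = 35.5, Q* = 368.
New equilibrium: 439 - 2P = 153 + 2P, so 286 = 4P and P' = 71.5; Q' = 439 − 2(71.5) = 296.

P' = 71.5, Q' = 296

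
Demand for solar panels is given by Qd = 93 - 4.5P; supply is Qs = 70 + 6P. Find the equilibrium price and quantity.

Set Qd = Qs: 93 - 4.5P = 70 + 6P.
23 = 10.5P, so P* = 46/21.
Q* = 93 − 4.5(46/21) = 582/7.

P* = 46/21, Q* = 582/7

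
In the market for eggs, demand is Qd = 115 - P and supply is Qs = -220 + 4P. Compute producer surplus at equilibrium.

Equilibrium: 115 - P = -220 + 4P gives P* = 67, Q* = 48.
Supply starts at P = 55 (where Qs = 0).
PS = ½(67 − 55)(48) = 288.

Producer surplus = 288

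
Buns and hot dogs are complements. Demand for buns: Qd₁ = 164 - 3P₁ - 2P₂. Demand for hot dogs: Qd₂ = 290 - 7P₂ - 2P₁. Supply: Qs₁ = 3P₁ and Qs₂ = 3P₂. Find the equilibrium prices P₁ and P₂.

P₁ = 265/14, P₂ = 353/14

Market 1: 164 - 3P₁ - 2P₂ = 3P₁ → 6P₁ + 2P₂ = 164.
Market 2: 10P₂ + 2P₁ = 290.
Eliminating P₂: 10×(1) − 2×(2) gives 56P₁ = 1060, so P₁ = 265/14.
Back-substitute into (2): P₂ = (290 − 2×265/14) / 10 = 353/14.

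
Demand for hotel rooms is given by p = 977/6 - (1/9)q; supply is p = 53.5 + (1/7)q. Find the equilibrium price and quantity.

p* = 115, q* = 430.5

Set the two price expressions equal: 977/6 - (1/9)q = 53.5 + (1/7)q.
328/3 = (16/63)q, so q* = 430.5.
p* = 977/6 − (1/9)(430.5) = 115.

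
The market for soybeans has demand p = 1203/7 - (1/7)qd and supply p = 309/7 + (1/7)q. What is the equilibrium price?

p* = 108

Set the two price expressions equal: 1203/7 - (1/7)q = 309/7 + (1/7)q.
894/7 = (2/7)q, so q* = 447.
p* = 1203/7 − (1/7)(447) = 108.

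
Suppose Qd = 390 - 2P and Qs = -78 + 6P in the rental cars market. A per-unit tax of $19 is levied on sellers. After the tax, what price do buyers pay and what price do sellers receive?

Pre-tax equilibrium: P* = 58.5, Q* = 273.
Tax on sellers shifts supply to Qs = -78 + 6(P − 19) = -192 + 6P.
390 - 2P = -192 + 6P gives buyer price Pb = 72.75; sellers receive Ps = 72.75 − 19 = 53.75.
New quantity: Q = 390 − 2(72.75) = 244.5.

Buyers pay $72.75, sellers receive $53.75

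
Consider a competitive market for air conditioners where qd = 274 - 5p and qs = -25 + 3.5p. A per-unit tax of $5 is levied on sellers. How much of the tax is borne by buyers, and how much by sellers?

Pre-tax equilibrium: p* = 598/17, q* = 1668/17.
Tax on sellers shifts supply to qs = -25 + 3.5(p − 5) = -42.5 + 3.5p.
274 - 5p = -42.5 + 3.5p gives buyer price pb = 633/17; sellers receive ps = 633/17 − 5 = 548/17.
New quantity: q = 274 − 5(633/17) = 1493/17.
Buyer burden = 633/17 − 598/17 = 35/17; seller burden = 598/17 − 548/17 = 50/17.

Buyers bear 35/17, sellers bear 50/17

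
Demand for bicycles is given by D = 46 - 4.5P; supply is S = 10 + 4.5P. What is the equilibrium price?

Set D = S: 46 - 4.5P = 10 + 4.5P.
36 = 9P, so P* = 4.
Q* = 46 − 4.5(4) = 28.

P* = 4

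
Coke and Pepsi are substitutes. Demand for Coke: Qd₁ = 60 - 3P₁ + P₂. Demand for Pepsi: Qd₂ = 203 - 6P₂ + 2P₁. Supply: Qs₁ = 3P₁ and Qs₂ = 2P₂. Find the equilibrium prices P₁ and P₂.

P₁ = 683/46, P₂ = 669/23

Market 1: 60 - 3P₁ + P₂ = 3P₁ → 6P₁ - P₂ = 60.
Market 2: 8P₂ - 2P₁ = 203.
Eliminating P₂: 8×(1) + 1×(2) gives 46P₁ = 683, so P₁ = 683/46.
Back-substitute into (2): P₂ = (203 + 2×683/46) / 8 = 669/23.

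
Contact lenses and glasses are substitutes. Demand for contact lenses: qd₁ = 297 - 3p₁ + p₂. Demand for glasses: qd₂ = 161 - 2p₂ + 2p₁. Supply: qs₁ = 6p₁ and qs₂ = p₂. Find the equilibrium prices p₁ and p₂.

p₁ = 42.08, p₂ = 81.72

Market 1: 297 - 3p₁ + p₂ = 6p₁ → 9p₁ - p₂ = 297.
Market 2: 3p₂ - 2p₁ = 161.
Eliminating p₂: 3×(1) + 1×(2) gives 25p₁ = 1052, so p₁ = 42.08.
Back-substitute into (2): p₂ = (161 + 2×42.08) / 3 = 81.72.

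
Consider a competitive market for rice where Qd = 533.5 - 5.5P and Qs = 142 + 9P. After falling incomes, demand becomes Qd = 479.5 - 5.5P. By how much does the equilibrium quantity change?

Original equilibrium: P* = 27, Q* = 385.
New equilibrium: 479.5 - 5.5P = 142 + 9P, so 337.5 = 14.5P and P' = 675/29; Q' = 479.5 − 5.5(675/29) = 10193/29.
Change in quantity: 10193/29 − 385 = -972/29.

ΔQ = -972/29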